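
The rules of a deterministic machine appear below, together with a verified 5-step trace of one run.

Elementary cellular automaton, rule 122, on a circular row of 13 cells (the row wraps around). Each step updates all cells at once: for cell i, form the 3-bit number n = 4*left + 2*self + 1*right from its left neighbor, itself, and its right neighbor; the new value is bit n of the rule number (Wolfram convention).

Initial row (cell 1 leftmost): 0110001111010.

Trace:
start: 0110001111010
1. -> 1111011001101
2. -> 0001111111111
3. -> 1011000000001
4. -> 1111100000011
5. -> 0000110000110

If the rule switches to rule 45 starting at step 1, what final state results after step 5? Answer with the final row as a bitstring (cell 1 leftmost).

(re-executing steps 1..5 under rule 45; state before step 1: 0110001111010)
1. -> 0100101000110
2. -> 0100111010100
3. -> 0100100111101
4. -> 1100100100011
5. -> 0000100101010

0000100101010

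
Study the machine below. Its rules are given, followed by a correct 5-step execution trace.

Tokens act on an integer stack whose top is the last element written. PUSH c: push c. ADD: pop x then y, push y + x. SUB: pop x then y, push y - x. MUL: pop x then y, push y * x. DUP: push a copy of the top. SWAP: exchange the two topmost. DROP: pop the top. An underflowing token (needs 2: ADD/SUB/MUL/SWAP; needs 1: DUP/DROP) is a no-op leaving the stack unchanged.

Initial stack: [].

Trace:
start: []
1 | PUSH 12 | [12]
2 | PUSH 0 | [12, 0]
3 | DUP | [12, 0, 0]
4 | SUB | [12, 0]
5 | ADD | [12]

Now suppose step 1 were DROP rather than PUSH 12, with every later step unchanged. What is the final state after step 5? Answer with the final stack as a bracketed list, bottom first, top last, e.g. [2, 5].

(re-executing from step 1 with the substitution; state before step 1: [])
1 | DROP | []
2 | PUSH 0 | [0]
3 | DUP | [0, 0]
4 | SUB | [0]
5 | ADD | [0]

[0]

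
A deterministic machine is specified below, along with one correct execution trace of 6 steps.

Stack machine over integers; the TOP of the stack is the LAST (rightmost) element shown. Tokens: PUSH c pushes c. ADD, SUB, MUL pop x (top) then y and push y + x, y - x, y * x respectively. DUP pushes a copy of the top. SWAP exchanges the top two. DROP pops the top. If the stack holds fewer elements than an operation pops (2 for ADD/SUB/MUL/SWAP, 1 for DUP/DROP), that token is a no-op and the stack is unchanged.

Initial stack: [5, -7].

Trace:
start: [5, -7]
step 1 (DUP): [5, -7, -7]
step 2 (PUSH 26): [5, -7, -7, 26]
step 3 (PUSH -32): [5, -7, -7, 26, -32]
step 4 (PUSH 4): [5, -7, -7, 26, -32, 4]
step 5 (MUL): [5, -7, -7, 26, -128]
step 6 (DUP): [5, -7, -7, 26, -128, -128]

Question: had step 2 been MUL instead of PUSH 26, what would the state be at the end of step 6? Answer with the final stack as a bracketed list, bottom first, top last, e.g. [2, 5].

(re-executing from step 2 with the substitution; state before step 2: [5, -7, -7])
step 2 (MUL): [5, 49]
step 3 (PUSH -32): [5, 49, -32]
step 4 (PUSH 4): [5, 49, -32, 4]
step 5 (MUL): [5, 49, -128]
step 6 (DUP): [5, 49, -128, -128]

[5, 49, -128, -128]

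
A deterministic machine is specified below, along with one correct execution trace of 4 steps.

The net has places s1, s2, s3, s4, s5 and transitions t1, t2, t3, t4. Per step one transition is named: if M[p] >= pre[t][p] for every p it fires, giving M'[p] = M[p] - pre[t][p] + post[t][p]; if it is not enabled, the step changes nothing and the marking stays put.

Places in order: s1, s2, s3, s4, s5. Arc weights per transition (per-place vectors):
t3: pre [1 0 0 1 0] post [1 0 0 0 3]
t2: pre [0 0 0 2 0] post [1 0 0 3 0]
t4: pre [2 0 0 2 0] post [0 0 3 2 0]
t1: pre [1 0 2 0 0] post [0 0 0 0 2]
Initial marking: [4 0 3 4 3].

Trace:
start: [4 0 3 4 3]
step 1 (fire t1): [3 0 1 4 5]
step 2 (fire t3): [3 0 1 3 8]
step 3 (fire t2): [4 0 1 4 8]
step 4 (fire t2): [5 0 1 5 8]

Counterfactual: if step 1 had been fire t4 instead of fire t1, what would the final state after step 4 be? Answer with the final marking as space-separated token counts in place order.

(re-executing from step 1 with the substitution; state before step 1: [4 0 3 4 3])
step 1 (fire t4): [2 0 6 4 3]
step 2 (fire t3): [2 0 6 3 6]
step 3 (fire t2): [3 0 6 4 6]
step 4 (fire t2): [4 0 6 5 6]

4 0 6 5 6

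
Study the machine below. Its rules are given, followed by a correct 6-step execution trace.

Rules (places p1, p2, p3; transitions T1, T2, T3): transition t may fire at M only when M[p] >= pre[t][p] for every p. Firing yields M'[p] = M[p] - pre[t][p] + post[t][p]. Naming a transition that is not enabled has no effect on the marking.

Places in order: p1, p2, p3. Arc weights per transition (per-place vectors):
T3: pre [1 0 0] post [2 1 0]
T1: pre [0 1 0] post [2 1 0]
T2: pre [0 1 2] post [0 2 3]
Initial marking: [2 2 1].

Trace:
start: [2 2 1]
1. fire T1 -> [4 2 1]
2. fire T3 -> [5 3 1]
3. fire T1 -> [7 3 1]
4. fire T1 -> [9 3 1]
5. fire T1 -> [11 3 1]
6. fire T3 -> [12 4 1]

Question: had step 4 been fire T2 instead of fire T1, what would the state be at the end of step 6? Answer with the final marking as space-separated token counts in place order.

10 4 1

(re-executing from step 4 with the substitution; state before step 4: [7 3 1])
4. fire T2 -> [7 3 1]
5. fire T1 -> [9 3 1]
6. fire T3 -> [10 4 1]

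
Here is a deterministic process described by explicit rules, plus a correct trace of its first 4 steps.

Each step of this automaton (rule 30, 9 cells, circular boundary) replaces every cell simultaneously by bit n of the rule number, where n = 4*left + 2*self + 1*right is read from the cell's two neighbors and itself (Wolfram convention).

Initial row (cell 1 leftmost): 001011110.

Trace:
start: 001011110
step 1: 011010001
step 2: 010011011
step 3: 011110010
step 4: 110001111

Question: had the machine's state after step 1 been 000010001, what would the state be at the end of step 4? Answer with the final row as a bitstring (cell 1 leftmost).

110010111

state after step 1 := 000010001
step 2: 100111011
step 3: 011100010
step 4: 110010111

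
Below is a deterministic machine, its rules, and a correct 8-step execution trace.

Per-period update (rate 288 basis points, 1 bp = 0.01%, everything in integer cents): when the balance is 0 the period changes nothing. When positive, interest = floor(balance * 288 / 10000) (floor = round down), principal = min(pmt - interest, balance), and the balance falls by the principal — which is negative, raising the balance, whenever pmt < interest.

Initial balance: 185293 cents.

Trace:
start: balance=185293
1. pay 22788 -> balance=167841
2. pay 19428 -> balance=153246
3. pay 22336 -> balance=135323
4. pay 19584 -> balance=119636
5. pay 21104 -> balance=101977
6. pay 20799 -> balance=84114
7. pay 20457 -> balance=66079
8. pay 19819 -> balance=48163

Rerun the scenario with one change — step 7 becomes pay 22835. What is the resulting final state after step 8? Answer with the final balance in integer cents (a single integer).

45716

(re-executing from step 7 with the substitution; state before step 7: balance=84114)
7. pay 22835 -> balance=63701
8. pay 19819 -> balance=45716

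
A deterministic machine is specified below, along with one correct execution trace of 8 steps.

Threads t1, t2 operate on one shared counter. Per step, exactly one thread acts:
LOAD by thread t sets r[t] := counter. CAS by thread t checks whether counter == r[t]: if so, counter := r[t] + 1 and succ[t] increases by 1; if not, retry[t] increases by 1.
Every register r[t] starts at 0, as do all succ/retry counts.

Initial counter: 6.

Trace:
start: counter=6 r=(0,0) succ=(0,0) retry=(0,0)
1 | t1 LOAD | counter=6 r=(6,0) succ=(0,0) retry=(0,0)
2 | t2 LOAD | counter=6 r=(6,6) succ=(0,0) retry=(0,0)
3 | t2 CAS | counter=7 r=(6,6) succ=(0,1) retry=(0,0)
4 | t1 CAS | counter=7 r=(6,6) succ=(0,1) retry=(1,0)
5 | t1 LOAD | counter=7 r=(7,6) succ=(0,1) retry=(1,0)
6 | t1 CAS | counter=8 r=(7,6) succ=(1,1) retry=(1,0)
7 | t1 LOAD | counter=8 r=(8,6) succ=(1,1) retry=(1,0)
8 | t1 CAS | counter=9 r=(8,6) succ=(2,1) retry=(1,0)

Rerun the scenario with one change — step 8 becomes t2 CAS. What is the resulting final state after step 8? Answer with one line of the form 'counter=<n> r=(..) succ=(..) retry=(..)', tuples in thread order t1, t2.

counter=8 r=(8,6) succ=(1,1) retry=(1,1)

(re-executing from step 8 with the substitution; state before step 8: counter=8 r=(8,6) succ=(1,1) retry=(1,0))
8 | t2 CAS | counter=8 r=(8,6) succ=(1,1) retry=(1,1)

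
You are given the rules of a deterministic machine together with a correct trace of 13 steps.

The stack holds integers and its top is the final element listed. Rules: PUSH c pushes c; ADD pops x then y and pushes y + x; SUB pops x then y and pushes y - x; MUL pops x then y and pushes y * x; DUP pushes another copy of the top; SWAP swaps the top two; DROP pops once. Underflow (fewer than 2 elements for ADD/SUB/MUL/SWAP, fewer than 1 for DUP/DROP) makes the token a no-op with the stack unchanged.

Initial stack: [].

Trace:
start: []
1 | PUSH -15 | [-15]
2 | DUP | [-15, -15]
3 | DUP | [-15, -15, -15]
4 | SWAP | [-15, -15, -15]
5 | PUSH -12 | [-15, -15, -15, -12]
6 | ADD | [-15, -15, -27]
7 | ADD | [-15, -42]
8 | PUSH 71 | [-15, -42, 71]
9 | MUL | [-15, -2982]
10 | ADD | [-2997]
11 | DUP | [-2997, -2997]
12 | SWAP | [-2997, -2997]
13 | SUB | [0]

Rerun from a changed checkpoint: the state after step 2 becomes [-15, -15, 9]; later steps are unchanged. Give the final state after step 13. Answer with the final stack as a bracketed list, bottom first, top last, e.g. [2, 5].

state after step 2 := [-15, -15, 9]
3 | DUP | [-15, -15, 9, 9]
4 | SWAP | [-15, -15, 9, 9]
5 | PUSH -12 | [-15, -15, 9, 9, -12]
6 | ADD | [-15, -15, 9, -3]
7 | ADD | [-15, -15, 6]
8 | PUSH 71 | [-15, -15, 6, 71]
9 | MUL | [-15, -15, 426]
10 | ADD | [-15, 411]
11 | DUP | [-15, 411, 411]
12 | SWAP | [-15, 411, 411]
13 | SUB | [-15, 0]

[-15, 0]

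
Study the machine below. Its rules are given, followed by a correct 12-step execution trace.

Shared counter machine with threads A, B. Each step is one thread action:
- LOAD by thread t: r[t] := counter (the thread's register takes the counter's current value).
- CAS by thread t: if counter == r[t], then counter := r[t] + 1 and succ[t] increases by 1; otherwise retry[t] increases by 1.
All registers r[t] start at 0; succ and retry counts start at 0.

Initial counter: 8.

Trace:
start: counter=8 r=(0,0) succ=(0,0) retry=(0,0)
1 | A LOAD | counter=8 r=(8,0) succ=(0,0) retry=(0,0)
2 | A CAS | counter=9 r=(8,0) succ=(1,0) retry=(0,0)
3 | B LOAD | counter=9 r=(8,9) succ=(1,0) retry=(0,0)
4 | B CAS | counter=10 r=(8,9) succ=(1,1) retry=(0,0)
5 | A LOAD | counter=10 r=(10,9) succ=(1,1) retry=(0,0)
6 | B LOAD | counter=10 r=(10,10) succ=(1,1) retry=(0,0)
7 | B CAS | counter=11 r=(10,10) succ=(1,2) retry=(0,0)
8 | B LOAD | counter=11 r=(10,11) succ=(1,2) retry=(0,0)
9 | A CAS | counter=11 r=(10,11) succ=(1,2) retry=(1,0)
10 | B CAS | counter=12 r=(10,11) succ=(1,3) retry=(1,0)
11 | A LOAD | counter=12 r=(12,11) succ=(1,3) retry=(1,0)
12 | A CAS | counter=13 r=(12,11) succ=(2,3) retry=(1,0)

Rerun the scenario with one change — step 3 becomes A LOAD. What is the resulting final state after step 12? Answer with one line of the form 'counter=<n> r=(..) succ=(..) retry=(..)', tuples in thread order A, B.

(re-executing from step 3 with the substitution; state before step 3: counter=9 r=(8,0) succ=(1,0) retry=(0,0))
3 | A LOAD | counter=9 r=(9,0) succ=(1,0) retry=(0,0)
4 | B CAS | counter=9 r=(9,0) succ=(1,0) retry=(0,1)
5 | A LOAD | counter=9 r=(9,0) succ=(1,0) retry=(0,1)
6 | B LOAD | counter=9 r=(9,9) succ=(1,0) retry=(0,1)
7 | B CAS | counter=10 r=(9,9) succ=(1,1) retry=(0,1)
8 | B LOAD | counter=10 r=(9,10) succ=(1,1) retry=(0,1)
9 | A CAS | counter=10 r=(9,10) succ=(1,1) retry=(1,1)
10 | B CAS | counter=11 r=(9,10) succ=(1,2) retry=(1,1)
11 | A LOAD | counter=11 r=(11,10) succ=(1,2) retry=(1,1)
12 | A CAS | counter=12 r=(11,10) succ=(2,2) retry=(1,1)

counter=12 r=(11,10) succ=(2,2) retry=(1,1)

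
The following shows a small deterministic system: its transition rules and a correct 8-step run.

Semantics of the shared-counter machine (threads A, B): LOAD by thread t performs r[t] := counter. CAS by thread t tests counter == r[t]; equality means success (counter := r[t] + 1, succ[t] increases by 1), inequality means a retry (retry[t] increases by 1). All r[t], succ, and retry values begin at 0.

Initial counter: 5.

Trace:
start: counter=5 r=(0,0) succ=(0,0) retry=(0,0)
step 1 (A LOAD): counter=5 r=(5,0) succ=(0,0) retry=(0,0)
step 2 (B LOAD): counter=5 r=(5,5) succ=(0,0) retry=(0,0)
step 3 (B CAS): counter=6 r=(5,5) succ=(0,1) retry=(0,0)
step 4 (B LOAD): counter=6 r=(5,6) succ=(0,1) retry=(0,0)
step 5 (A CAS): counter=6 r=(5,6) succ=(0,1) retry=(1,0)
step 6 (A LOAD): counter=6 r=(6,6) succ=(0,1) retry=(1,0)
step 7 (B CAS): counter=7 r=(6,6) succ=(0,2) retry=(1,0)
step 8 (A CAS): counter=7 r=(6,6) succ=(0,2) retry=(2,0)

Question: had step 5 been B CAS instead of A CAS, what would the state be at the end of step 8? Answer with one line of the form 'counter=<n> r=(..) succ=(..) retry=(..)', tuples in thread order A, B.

(re-executing from step 5 with the substitution; state before step 5: counter=6 r=(5,6) succ=(0,1) retry=(0,0))
step 5 (B CAS): counter=7 r=(5,6) succ=(0,2) retry=(0,0)
step 6 (A LOAD): counter=7 r=(7,6) succ=(0,2) retry=(0,0)
step 7 (B CAS): counter=7 r=(7,6) succ=(0,2) retry=(0,1)
step 8 (A CAS): counter=8 r=(7,6) succ=(1,2) retry=(0,1)

counter=8 r=(7,6) succ=(1,2) retry=(0,1)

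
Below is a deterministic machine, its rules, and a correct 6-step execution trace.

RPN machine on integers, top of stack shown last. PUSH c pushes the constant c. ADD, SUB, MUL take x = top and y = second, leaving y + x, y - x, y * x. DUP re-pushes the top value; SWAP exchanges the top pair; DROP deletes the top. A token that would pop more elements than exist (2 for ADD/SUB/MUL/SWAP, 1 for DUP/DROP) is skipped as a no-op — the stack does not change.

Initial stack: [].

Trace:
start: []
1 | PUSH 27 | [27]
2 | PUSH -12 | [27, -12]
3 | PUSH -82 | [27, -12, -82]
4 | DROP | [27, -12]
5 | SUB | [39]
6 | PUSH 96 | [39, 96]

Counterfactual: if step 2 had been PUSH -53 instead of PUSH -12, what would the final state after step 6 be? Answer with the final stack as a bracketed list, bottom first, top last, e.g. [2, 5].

[80, 96]

(re-executing from step 2 with the substitution; state before step 2: [27])
2 | PUSH -53 | [27, -53]
3 | PUSH -82 | [27, -53, -82]
4 | DROP | [27, -53]
5 | SUB | [80]
6 | PUSH 96 | [80, 96]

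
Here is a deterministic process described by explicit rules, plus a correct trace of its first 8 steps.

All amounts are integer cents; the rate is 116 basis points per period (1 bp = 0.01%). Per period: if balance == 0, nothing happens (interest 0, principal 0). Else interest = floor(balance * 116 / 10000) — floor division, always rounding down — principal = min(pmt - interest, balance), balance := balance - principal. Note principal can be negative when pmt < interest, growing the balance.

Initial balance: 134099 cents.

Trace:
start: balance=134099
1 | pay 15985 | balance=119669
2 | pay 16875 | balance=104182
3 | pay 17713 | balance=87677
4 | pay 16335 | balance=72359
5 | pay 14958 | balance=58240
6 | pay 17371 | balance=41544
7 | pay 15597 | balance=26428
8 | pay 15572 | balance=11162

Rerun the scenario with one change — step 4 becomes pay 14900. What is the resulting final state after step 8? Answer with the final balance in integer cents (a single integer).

12665

(re-executing from step 4 with the substitution; state before step 4: balance=87677)
4 | pay 14900 | balance=73794
5 | pay 14958 | balance=59692
6 | pay 17371 | balance=43013
7 | pay 15597 | balance=27914
8 | pay 15572 | balance=12665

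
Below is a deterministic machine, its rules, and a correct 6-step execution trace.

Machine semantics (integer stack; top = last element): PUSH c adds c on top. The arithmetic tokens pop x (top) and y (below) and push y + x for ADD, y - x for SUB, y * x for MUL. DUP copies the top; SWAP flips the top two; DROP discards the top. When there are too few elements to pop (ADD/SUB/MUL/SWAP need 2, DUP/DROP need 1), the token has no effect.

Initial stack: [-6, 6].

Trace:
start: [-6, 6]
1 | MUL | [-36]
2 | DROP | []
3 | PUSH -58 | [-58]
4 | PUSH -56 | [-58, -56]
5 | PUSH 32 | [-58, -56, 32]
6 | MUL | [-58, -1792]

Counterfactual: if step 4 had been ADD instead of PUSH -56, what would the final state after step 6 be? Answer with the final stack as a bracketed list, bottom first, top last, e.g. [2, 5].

[-1856]

(re-executing from step 4 with the substitution; state before step 4: [-58])
4 | ADD | [-58]
5 | PUSH 32 | [-58, 32]
6 | MUL | [-1856]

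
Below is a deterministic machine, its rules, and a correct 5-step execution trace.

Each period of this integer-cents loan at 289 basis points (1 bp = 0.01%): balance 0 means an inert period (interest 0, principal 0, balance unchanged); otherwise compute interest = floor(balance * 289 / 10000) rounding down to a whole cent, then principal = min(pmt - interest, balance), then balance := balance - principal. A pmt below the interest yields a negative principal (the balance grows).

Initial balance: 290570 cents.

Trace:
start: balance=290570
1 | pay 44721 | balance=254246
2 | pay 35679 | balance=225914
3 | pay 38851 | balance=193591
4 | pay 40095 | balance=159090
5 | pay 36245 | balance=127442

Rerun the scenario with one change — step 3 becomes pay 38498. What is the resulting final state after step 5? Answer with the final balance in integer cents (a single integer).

(re-executing from step 3 with the substitution; state before step 3: balance=225914)
3 | pay 38498 | balance=193944
4 | pay 40095 | balance=159453
5 | pay 36245 | balance=127816

127816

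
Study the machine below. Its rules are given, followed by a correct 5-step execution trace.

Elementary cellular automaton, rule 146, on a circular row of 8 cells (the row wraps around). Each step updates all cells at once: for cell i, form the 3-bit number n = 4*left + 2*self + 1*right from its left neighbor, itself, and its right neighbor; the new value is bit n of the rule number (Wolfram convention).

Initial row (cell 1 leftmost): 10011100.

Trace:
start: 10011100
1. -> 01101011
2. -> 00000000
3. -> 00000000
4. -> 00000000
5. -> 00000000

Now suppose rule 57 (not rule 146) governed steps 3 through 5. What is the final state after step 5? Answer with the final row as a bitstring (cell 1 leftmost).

(re-executing steps 3..5 under rule 57; state before step 3: 00000000)
3. -> 11111111
4. -> 00000000
5. -> 11111111

11111111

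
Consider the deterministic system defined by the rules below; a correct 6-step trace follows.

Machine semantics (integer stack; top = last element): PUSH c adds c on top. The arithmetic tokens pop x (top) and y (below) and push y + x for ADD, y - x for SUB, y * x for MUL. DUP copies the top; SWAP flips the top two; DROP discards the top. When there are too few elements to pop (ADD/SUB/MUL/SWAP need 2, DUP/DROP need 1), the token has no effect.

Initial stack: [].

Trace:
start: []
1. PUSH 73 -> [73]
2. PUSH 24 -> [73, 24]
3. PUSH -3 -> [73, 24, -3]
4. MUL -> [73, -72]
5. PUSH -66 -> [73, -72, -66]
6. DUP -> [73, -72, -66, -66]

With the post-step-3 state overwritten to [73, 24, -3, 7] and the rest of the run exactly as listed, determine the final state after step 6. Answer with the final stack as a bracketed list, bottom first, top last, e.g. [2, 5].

[73, 24, -21, -66, -66]

state after step 3 := [73, 24, -3, 7]
4. MUL -> [73, 24, -21]
5. PUSH -66 -> [73, 24, -21, -66]
6. DUP -> [73, 24, -21, -66, -66]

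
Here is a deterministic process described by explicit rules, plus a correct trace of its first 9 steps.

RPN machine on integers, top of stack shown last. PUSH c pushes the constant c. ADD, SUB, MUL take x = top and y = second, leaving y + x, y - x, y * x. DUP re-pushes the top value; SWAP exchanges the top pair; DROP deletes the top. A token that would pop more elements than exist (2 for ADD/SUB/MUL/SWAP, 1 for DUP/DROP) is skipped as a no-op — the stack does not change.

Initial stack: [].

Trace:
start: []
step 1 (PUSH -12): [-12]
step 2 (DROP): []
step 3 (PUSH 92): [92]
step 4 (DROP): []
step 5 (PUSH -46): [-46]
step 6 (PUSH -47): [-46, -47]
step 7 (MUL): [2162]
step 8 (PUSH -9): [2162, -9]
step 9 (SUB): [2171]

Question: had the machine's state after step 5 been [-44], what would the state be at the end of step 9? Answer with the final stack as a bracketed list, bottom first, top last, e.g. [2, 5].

[2077]

state after step 5 := [-44]
step 6 (PUSH -47): [-44, -47]
step 7 (MUL): [2068]
step 8 (PUSH -9): [2068, -9]
step 9 (SUB): [2077]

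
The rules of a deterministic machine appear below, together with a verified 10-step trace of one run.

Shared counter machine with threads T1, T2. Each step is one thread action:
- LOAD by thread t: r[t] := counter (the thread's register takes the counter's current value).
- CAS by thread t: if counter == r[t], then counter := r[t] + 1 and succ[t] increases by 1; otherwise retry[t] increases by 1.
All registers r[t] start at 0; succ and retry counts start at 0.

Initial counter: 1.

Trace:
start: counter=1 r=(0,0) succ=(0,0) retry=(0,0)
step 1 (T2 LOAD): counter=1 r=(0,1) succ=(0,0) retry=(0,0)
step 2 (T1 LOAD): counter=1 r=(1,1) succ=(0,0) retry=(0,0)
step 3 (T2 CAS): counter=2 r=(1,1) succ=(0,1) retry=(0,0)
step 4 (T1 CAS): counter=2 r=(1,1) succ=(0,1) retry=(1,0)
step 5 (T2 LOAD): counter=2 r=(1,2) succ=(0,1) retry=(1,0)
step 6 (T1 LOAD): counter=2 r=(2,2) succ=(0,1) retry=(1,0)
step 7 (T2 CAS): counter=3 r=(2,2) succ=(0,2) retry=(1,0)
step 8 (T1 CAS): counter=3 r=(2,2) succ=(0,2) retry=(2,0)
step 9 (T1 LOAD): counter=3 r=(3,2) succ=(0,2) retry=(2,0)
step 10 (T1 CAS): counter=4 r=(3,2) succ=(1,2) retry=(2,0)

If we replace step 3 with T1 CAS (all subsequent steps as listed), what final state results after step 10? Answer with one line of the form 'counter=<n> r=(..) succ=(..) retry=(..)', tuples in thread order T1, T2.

counter=4 r=(3,2) succ=(2,1) retry=(2,0)

(re-executing from step 3 with the substitution; state before step 3: counter=1 r=(1,1) succ=(0,0) retry=(0,0))
step 3 (T1 CAS): counter=2 r=(1,1) succ=(1,0) retry=(0,0)
step 4 (T1 CAS): counter=2 r=(1,1) succ=(1,0) retry=(1,0)
step 5 (T2 LOAD): counter=2 r=(1,2) succ=(1,0) retry=(1,0)
step 6 (T1 LOAD): counter=2 r=(2,2) succ=(1,0) retry=(1,0)
step 7 (T2 CAS): counter=3 r=(2,2) succ=(1,1) retry=(1,0)
step 8 (T1 CAS): counter=3 r=(2,2) succ=(1,1) retry=(2,0)
step 9 (T1 LOAD): counter=3 r=(3,2) succ=(1,1) retry=(2,0)
step 10 (T1 CAS): counter=4 r=(3,2) succ=(2,1) retry=(2,0)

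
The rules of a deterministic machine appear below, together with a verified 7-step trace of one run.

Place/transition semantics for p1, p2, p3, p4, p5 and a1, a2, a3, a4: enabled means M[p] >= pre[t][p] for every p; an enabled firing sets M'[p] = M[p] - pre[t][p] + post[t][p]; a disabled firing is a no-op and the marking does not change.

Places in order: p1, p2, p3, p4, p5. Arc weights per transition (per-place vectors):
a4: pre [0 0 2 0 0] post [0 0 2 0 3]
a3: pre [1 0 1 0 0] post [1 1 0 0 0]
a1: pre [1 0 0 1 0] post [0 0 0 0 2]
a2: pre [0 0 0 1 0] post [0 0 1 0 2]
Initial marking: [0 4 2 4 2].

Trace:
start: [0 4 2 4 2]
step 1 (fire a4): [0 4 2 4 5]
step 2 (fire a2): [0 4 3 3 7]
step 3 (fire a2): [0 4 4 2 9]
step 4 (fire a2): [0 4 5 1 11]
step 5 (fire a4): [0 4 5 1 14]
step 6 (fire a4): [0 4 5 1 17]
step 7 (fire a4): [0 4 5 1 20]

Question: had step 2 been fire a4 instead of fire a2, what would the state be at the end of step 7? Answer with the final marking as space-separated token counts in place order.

0 4 4 2 21

(re-executing from step 2 with the substitution; state before step 2: [0 4 2 4 5])
step 2 (fire a4): [0 4 2 4 8]
step 3 (fire a2): [0 4 3 3 10]
step 4 (fire a2): [0 4 4 2 12]
step 5 (fire a4): [0 4 4 2 15]
step 6 (fire a4): [0 4 4 2 18]
step 7 (fire a4): [0 4 4 2 21]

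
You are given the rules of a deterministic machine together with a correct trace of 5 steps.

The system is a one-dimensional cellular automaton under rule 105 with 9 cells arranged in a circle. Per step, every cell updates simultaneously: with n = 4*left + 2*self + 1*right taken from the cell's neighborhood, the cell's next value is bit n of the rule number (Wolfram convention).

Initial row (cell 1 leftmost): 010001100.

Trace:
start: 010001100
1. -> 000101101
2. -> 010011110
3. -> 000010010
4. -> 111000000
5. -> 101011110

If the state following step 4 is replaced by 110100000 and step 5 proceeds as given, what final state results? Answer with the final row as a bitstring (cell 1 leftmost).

state after step 4 := 110100000
5. -> 111001110

111001110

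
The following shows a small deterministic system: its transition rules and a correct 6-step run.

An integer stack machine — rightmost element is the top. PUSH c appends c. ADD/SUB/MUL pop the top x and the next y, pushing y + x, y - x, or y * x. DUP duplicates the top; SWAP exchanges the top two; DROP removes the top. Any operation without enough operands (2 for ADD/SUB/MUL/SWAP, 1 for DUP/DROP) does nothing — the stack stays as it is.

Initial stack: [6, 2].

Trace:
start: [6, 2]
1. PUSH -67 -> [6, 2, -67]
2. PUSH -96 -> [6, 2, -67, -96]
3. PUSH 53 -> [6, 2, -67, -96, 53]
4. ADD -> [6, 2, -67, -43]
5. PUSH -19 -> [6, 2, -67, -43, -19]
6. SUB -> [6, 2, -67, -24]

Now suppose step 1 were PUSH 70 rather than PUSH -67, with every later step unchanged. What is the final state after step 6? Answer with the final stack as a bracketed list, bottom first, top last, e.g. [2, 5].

[6, 2, 70, -24]

(re-executing from step 1 with the substitution; state before step 1: [6, 2])
1. PUSH 70 -> [6, 2, 70]
2. PUSH -96 -> [6, 2, 70, -96]
3. PUSH 53 -> [6, 2, 70, -96, 53]
4. ADD -> [6, 2, 70, -43]
5. PUSH -19 -> [6, 2, 70, -43, -19]
6. SUB -> [6, 2, 70, -24]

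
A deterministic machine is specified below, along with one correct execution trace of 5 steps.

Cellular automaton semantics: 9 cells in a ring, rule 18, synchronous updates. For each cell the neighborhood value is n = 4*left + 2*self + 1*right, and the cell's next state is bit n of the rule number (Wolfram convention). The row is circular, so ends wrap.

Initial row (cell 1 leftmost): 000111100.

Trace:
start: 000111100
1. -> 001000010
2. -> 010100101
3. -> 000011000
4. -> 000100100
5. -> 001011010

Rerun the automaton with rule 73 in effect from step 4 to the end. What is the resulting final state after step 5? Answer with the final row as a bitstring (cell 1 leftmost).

001011010

(re-executing steps 4..5 under rule 73; state before step 4: 000011000)
4. -> 111011011
5. -> 001011010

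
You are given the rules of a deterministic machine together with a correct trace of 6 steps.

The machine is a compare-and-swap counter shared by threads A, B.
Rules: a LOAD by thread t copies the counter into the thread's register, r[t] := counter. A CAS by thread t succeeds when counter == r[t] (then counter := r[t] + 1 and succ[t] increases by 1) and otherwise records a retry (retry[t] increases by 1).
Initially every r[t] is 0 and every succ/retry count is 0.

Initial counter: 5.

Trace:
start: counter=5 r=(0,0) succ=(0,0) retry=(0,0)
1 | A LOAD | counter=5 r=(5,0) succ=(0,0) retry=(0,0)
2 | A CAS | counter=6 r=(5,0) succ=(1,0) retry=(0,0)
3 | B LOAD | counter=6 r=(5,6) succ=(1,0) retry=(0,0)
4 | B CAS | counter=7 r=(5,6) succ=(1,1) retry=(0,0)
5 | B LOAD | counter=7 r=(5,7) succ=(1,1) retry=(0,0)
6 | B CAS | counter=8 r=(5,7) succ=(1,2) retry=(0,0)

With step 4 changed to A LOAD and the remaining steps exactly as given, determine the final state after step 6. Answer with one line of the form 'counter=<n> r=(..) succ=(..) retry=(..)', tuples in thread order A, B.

(re-executing from step 4 with the substitution; state before step 4: counter=6 r=(5,6) succ=(1,0) retry=(0,0))
4 | A LOAD | counter=6 r=(6,6) succ=(1,0) retry=(0,0)
5 | B LOAD | counter=6 r=(6,6) succ=(1,0) retry=(0,0)
6 | B CAS | counter=7 r=(6,6) succ=(1,1) retry=(0,0)

counter=7 r=(6,6) succ=(1,1) retry=(0,0)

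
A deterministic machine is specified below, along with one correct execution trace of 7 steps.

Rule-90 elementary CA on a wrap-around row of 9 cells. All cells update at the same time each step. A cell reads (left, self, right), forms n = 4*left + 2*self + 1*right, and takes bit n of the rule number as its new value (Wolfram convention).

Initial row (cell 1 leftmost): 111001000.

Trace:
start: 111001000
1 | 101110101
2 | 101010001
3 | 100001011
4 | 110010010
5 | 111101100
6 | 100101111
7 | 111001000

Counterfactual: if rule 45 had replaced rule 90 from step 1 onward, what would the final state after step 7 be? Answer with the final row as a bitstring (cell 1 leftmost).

(re-executing steps 1..7 under rule 45; state before step 1: 111001000)
1 | 100001010
2 | 101101111
3 | 011011000
4 | 010110011
5 | 111100010
6 | 100001011
7 | 001101110

001101110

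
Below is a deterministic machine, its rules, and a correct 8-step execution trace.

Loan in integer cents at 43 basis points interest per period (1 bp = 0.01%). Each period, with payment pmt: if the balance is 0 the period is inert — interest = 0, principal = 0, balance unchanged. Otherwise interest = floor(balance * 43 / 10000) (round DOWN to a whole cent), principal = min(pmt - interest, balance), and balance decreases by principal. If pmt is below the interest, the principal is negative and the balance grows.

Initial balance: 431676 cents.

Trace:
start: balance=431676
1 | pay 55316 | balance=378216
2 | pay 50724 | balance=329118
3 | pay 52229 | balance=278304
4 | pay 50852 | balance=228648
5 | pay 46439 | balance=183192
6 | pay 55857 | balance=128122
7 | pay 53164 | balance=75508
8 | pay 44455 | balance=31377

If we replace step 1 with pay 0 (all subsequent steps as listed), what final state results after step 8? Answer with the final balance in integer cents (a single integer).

88380

(re-executing from step 1 with the substitution; state before step 1: balance=431676)
1 | pay 0 | balance=433532
2 | pay 50724 | balance=384672
3 | pay 52229 | balance=334097
4 | pay 50852 | balance=284681
5 | pay 46439 | balance=239466
6 | pay 55857 | balance=184638
7 | pay 53164 | balance=132267
8 | pay 44455 | balance=88380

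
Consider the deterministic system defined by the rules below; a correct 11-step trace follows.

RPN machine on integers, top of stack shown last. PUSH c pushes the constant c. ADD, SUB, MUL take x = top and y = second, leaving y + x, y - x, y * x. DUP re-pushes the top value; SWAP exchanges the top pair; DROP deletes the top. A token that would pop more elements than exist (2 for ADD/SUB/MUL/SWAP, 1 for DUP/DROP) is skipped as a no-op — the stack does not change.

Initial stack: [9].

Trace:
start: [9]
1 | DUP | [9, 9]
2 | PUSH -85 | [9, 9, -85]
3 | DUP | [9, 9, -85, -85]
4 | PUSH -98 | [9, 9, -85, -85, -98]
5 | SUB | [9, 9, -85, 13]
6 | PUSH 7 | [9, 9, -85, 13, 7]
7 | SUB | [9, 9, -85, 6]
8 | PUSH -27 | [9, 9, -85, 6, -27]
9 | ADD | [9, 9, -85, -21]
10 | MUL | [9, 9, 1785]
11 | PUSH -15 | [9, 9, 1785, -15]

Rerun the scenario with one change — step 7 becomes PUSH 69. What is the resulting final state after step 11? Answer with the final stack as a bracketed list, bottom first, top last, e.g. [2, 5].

(re-executing from step 7 with the substitution; state before step 7: [9, 9, -85, 13, 7])
7 | PUSH 69 | [9, 9, -85, 13, 7, 69]
8 | PUSH -27 | [9, 9, -85, 13, 7, 69, -27]
9 | ADD | [9, 9, -85, 13, 7, 42]
10 | MUL | [9, 9, -85, 13, 294]
11 | PUSH -15 | [9, 9, -85, 13, 294, -15]

[9, 9, -85, 13, 294, -15]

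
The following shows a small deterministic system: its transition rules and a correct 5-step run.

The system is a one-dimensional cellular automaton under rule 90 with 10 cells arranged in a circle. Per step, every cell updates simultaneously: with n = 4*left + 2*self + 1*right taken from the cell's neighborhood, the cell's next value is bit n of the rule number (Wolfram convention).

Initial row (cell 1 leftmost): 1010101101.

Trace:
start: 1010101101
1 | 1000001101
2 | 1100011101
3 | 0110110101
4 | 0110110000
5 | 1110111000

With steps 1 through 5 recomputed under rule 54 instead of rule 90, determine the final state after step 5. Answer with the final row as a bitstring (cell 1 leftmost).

(re-executing steps 1..5 under rule 54; state before step 1: 1010101101)
1 | 0111110010
2 | 1000001111
3 | 0100010000
4 | 1110111000
5 | 0001000101

0001000101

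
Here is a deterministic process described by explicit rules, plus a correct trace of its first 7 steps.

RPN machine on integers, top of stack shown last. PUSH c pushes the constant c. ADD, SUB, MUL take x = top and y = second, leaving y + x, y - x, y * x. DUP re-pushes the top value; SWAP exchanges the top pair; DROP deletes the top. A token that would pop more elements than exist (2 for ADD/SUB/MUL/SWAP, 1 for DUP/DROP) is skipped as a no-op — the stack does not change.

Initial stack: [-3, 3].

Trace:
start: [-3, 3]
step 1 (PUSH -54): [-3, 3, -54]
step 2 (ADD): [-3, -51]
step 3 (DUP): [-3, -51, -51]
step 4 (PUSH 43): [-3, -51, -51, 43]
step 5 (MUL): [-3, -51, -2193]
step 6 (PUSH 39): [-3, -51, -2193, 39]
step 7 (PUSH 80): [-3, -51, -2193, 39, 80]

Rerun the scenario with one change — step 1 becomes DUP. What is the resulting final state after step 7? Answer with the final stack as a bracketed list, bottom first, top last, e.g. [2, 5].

(re-executing from step 1 with the substitution; state before step 1: [-3, 3])
step 1 (DUP): [-3, 3, 3]
step 2 (ADD): [-3, 6]
step 3 (DUP): [-3, 6, 6]
step 4 (PUSH 43): [-3, 6, 6, 43]
step 5 (MUL): [-3, 6, 258]
step 6 (PUSH 39): [-3, 6, 258, 39]
step 7 (PUSH 80): [-3, 6, 258, 39, 80]

[-3, 6, 258, 39, 80]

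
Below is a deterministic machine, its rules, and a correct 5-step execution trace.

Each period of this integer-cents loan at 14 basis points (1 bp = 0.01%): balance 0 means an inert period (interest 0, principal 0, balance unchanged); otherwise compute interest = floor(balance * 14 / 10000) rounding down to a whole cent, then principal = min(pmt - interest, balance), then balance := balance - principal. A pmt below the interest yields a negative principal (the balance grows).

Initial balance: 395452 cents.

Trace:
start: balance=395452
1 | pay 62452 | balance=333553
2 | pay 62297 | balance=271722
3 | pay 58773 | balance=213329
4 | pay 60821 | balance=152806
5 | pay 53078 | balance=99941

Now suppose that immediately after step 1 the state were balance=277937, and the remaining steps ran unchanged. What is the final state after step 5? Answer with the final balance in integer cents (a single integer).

44014

state after step 1 := balance=277937
2 | pay 62297 | balance=216029
3 | pay 58773 | balance=157558
4 | pay 60821 | balance=96957
5 | pay 53078 | balance=44014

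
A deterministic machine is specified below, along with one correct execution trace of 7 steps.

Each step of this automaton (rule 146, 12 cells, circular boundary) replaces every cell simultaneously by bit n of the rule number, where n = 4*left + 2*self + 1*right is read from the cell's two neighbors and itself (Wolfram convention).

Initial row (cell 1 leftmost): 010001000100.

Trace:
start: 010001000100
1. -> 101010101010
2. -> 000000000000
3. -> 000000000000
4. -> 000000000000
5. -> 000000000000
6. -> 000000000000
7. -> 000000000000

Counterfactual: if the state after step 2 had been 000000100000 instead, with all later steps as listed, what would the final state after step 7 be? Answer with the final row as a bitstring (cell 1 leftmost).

state after step 2 := 000000100000
3. -> 000001010000
4. -> 000010001000
5. -> 000101010100
6. -> 001000000010
7. -> 010100000101

010100000101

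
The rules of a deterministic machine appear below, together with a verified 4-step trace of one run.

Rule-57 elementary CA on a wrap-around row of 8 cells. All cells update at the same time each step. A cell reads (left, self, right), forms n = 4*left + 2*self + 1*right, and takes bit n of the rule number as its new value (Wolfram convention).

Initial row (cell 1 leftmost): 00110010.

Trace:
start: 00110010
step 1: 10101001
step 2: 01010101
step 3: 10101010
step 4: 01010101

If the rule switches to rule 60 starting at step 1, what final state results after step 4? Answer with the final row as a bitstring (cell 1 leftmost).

00010001

(re-executing steps 1..4 under rule 60; state before step 1: 00110010)
step 1: 00101011
step 2: 10111110
step 3: 11100001
step 4: 00010001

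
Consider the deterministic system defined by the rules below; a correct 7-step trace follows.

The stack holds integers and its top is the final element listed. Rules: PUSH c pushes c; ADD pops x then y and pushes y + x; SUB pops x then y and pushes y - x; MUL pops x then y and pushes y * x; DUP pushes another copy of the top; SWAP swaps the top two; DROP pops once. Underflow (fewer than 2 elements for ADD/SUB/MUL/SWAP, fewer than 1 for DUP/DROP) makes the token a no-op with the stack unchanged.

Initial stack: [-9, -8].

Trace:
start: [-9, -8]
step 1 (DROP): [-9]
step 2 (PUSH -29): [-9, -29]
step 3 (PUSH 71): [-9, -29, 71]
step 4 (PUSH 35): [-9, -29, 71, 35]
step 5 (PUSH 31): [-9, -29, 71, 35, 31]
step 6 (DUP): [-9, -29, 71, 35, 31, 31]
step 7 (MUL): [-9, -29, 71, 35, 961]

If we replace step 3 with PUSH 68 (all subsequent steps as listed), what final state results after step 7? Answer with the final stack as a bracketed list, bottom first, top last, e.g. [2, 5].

[-9, -29, 68, 35, 961]

(re-executing from step 3 with the substitution; state before step 3: [-9, -29])
step 3 (PUSH 68): [-9, -29, 68]
step 4 (PUSH 35): [-9, -29, 68, 35]
step 5 (PUSH 31): [-9, -29, 68, 35, 31]
step 6 (DUP): [-9, -29, 68, 35, 31, 31]
step 7 (MUL): [-9, -29, 68, 35, 961]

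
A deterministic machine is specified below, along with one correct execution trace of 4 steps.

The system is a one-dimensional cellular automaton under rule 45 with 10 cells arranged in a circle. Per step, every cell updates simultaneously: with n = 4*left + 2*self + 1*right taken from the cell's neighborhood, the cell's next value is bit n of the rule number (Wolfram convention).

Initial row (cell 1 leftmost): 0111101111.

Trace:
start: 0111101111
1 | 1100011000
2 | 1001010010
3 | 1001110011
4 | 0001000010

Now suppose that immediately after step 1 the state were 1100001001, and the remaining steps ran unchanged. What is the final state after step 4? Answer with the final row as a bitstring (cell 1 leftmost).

state after step 1 := 1100001001
2 | 0001101001
3 | 0101011001
4 | 1111110001

1111110001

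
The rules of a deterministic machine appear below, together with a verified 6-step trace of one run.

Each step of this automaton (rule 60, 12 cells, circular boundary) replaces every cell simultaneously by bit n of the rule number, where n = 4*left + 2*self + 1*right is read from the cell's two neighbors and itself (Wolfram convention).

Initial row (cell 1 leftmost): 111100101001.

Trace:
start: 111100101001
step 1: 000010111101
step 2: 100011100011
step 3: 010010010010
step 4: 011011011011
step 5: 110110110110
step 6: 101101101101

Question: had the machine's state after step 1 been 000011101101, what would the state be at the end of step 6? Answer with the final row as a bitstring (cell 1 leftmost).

state after step 1 := 000011101101
step 2: 100010011011
step 3: 010011010110
step 4: 011010111101
step 5: 110111100011
step 6: 001100010010

001100010010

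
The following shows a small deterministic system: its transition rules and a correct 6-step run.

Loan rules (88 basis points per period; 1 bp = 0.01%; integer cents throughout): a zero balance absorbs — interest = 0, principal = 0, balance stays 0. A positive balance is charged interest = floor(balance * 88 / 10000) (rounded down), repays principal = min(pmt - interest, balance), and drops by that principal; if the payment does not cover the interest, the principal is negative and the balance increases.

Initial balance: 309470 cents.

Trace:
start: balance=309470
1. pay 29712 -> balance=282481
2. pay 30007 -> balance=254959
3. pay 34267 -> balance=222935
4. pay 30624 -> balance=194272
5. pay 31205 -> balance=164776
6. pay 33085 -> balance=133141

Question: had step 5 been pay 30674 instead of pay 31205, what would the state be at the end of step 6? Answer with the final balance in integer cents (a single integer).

(re-executing from step 5 with the substitution; state before step 5: balance=194272)
5. pay 30674 -> balance=165307
6. pay 33085 -> balance=133676

133676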